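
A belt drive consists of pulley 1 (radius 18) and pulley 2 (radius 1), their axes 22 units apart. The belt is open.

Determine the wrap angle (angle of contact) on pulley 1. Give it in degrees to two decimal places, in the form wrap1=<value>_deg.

open belt: β = asin((r2−r1)/C) = asin(-17/22) = -50.5994°
wrap1 = π − 2β = 281.1989°
wrap2 = π + 2β = 78.8011°

wrap1=281.20_deg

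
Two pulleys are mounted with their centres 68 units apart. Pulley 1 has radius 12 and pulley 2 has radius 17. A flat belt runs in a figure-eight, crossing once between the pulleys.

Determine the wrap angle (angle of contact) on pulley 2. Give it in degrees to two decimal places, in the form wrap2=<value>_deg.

crossed belt: β = asin((r1+r2)/C) = asin(29/68) = 25.2438°
wrap1 = wrap2 = π + 2β = 230.4876°

wrap2=230.49_deg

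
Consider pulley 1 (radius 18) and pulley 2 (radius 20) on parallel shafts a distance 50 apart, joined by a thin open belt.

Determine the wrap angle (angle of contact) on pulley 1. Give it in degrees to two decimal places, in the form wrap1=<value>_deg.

open belt: β = asin((r2−r1)/C) = asin(2/50) = 2.2924°
wrap1 = π − 2β = 175.4151°
wrap2 = π + 2β = 184.5849°

wrap1=175.42_deg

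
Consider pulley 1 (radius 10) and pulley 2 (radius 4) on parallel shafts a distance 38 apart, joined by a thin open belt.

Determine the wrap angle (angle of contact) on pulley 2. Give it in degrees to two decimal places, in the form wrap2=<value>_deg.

open belt: β = asin((r2−r1)/C) = asin(-6/38) = -9.0847°
wrap1 = π − 2β = 198.1694°
wrap2 = π + 2β = 161.8306°

wrap2=161.83_deg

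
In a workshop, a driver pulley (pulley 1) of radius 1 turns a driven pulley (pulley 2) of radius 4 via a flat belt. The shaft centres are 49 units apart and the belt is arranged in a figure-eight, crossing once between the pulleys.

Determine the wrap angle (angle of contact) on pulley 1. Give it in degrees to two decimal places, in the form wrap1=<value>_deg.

wrap1=191.71_deg

crossed belt: β = asin((r1+r2)/C) = asin(5/49) = 5.8567°
wrap1 = wrap2 = π + 2β = 191.7134°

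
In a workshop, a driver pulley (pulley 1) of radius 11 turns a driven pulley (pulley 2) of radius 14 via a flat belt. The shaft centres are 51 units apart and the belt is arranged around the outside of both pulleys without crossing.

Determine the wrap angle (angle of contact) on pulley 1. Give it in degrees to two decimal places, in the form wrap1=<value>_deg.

open belt: β = asin((r2−r1)/C) = asin(3/51) = 3.3723°
wrap1 = π − 2β = 173.2554°
wrap2 = π + 2β = 186.7446°

wrap1=173.26_deg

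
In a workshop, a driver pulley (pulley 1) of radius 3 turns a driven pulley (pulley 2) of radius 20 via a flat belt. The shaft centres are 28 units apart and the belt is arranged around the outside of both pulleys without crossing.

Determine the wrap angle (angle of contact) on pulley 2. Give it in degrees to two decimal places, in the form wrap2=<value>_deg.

wrap2=254.77_deg

open belt: β = asin((r2−r1)/C) = asin(17/28) = 37.3832°
wrap1 = π − 2β = 105.2336°
wrap2 = π + 2β = 254.7664°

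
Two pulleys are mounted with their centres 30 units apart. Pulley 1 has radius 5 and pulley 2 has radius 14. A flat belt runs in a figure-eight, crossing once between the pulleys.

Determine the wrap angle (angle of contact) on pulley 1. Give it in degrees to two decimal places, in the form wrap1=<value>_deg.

crossed belt: β = asin((r1+r2)/C) = asin(19/30) = 39.2965°
wrap1 = wrap2 = π + 2β = 258.5930°

wrap1=258.59_deg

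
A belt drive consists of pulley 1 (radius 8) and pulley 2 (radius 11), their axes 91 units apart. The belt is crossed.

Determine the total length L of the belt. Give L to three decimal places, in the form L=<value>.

crossed belt: β = asin((r1+r2)/C) = asin(19/91) = 12.0515°
wrap1 = wrap2 = π + 2β = 204.1030°
tangent length = C·cosβ = 88.9944
L = (r1+r2)·wrap + 2·C·cosβ = 19·3.5623 + 2·88.9944 = 245.6719

L=245.672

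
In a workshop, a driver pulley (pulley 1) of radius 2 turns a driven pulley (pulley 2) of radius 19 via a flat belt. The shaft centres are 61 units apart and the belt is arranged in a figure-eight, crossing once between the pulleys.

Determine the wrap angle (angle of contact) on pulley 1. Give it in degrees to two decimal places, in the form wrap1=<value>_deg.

crossed belt: β = asin((r1+r2)/C) = asin(21/61) = 20.1368°
wrap1 = wrap2 = π + 2β = 220.2735°

wrap1=220.27_deg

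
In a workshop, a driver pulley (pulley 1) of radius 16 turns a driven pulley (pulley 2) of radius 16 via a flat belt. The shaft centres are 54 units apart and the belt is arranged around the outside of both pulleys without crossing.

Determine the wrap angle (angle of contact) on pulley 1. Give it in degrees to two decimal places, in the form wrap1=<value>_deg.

wrap1=180.00_deg

open belt: β = asin((r2−r1)/C) = asin(0/54) = 0.0000°
wrap1 = π − 2β = 180.0000°
wrap2 = π + 2β = 180.0000°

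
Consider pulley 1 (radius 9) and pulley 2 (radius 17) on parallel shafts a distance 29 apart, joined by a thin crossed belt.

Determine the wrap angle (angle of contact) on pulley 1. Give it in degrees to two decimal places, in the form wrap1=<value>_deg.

wrap1=307.42_deg

crossed belt: β = asin((r1+r2)/C) = asin(26/29) = 63.7084°
wrap1 = wrap2 = π + 2β = 307.4169°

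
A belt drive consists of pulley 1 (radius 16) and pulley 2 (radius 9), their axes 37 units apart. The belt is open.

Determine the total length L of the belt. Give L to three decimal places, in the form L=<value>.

open belt: β = asin((r2−r1)/C) = asin(-7/37) = -10.9055°
wrap1 = π − 2β = 201.8109°
wrap2 = π + 2β = 158.1891°
tangent length = C·cosβ = 36.3318
L = r1·wrap1 + r2·wrap2 + 2·C·cosβ = 16·3.5223 + 9·2.7609 + 2·36.3318 = 153.8681

L=153.868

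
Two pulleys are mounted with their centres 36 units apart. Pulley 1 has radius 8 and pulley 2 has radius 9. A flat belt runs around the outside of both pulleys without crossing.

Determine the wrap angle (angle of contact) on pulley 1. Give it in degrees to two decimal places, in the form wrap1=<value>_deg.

open belt: β = asin((r2−r1)/C) = asin(1/36) = 1.5918°
wrap1 = π − 2β = 176.8165°
wrap2 = π + 2β = 183.1835°

wrap1=176.82_deg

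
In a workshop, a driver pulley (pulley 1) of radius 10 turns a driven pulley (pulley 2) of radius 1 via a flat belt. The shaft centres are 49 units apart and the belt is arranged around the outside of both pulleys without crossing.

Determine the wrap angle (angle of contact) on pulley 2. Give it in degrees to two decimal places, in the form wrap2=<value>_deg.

open belt: β = asin((r2−r1)/C) = asin(-9/49) = -10.5838°
wrap1 = π − 2β = 201.1676°
wrap2 = π + 2β = 158.8324°

wrap2=158.83_deg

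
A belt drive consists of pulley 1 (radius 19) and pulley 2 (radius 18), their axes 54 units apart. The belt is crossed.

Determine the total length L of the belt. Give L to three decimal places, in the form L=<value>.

crossed belt: β = asin((r1+r2)/C) = asin(37/54) = 43.2502°
wrap1 = wrap2 = π + 2β = 266.5003°
tangent length = C·cosβ = 39.3319
L = (r1+r2)·wrap + 2·C·cosβ = 37·4.6513 + 2·39.3319 = 250.7623

L=250.762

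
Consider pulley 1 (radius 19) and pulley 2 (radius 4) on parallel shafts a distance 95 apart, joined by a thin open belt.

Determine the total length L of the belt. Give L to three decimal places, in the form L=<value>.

open belt: β = asin((r2−r1)/C) = asin(-15/95) = -9.0847°
wrap1 = π − 2β = 198.1694°
wrap2 = π + 2β = 161.8306°
tangent length = C·cosβ = 93.8083
L = r1·wrap1 + r2·wrap2 + 2·C·cosβ = 19·3.4587 + 4·2.8245 + 2·93.8083 = 264.6300

L=264.630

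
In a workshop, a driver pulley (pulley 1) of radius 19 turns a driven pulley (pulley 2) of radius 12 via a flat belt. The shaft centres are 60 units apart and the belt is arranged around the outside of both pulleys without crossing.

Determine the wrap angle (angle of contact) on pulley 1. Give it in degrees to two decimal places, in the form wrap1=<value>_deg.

open belt: β = asin((r2−r1)/C) = asin(-7/60) = -6.6998°
wrap1 = π − 2β = 193.3995°
wrap2 = π + 2β = 166.6005°

wrap1=193.40_deg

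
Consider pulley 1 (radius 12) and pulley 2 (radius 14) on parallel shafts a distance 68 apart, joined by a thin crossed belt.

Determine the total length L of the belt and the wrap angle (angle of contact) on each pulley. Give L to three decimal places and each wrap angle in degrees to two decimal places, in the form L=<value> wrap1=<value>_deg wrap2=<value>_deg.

L=227.749 wrap1=224.96_deg wrap2=224.96_deg

crossed belt: β = asin((r1+r2)/C) = asin(26/68) = 22.4795°
wrap1 = wrap2 = π + 2β = 224.9590°
tangent length = C·cosβ = 62.8331
L = (r1+r2)·wrap + 2·C·cosβ = 26·3.9263 + 2·62.8331 = 227.7494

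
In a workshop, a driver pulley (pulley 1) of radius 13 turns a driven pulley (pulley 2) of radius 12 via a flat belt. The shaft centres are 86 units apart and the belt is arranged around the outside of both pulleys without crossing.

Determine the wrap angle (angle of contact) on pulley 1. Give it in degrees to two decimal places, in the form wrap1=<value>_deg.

open belt: β = asin((r2−r1)/C) = asin(-1/86) = -0.6662°
wrap1 = π − 2β = 181.3325°
wrap2 = π + 2β = 178.6675°

wrap1=181.33_deg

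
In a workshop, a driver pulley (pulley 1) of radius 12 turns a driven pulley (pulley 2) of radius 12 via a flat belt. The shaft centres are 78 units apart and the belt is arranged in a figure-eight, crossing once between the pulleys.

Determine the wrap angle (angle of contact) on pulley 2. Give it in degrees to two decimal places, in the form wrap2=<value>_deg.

wrap2=215.84_deg

crossed belt: β = asin((r1+r2)/C) = asin(24/78) = 17.9202°
wrap1 = wrap2 = π + 2β = 215.8404°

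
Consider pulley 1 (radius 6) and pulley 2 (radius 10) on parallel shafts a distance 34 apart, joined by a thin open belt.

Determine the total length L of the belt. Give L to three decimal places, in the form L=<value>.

L=118.737

open belt: β = asin((r2−r1)/C) = asin(4/34) = 6.7563°
wrap1 = π − 2β = 166.4873°
wrap2 = π + 2β = 193.5127°
tangent length = C·cosβ = 33.7639
L = r1·wrap1 + r2·wrap2 + 2·C·cosβ = 6·2.9058 + 10·3.3774 + 2·33.7639 = 118.7366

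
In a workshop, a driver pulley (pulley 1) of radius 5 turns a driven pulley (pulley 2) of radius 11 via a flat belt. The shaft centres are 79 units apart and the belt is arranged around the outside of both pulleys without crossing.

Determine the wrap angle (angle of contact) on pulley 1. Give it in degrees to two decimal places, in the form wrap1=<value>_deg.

open belt: β = asin((r2−r1)/C) = asin(6/79) = 4.3558°
wrap1 = π − 2β = 171.2885°
wrap2 = π + 2β = 188.7115°

wrap1=171.29_deg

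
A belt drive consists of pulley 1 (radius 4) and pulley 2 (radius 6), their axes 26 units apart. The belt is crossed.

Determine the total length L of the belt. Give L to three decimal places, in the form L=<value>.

L=87.312

crossed belt: β = asin((r1+r2)/C) = asin(10/26) = 22.6199°
wrap1 = wrap2 = π + 2β = 225.2397°
tangent length = C·cosβ = 24.0000
L = (r1+r2)·wrap + 2·C·cosβ = 10·3.9312 + 2·24.0000 = 87.3117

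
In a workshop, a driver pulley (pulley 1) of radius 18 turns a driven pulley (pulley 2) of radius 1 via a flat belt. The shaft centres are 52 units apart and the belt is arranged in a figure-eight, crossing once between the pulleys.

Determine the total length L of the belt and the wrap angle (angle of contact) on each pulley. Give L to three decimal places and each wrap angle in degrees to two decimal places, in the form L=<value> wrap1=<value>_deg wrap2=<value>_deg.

L=170.713 wrap1=222.86_deg wrap2=222.86_deg

crossed belt: β = asin((r1+r2)/C) = asin(19/52) = 21.4313°
wrap1 = wrap2 = π + 2β = 222.8625°
tangent length = C·cosβ = 48.4045
L = (r1+r2)·wrap + 2·C·cosβ = 19·3.8897 + 2·48.4045 = 170.7131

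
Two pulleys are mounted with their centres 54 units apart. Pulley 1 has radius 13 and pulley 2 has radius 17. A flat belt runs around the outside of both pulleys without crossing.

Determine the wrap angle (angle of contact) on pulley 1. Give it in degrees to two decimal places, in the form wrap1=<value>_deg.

wrap1=171.50_deg

open belt: β = asin((r2−r1)/C) = asin(4/54) = 4.2480°
wrap1 = π − 2β = 171.5040°
wrap2 = π + 2β = 188.4960°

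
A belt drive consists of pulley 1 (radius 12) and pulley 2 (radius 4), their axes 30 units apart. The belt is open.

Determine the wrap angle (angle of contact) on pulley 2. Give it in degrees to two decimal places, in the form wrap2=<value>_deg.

open belt: β = asin((r2−r1)/C) = asin(-8/30) = -15.4660°
wrap1 = π − 2β = 210.9320°
wrap2 = π + 2β = 149.0680°

wrap2=149.07_deg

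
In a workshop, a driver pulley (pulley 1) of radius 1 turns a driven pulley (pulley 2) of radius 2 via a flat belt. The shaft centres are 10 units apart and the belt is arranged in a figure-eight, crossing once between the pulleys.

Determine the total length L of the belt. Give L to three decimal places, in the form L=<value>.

crossed belt: β = asin((r1+r2)/C) = asin(3/10) = 17.4576°
wrap1 = wrap2 = π + 2β = 214.9152°
tangent length = C·cosβ = 9.5394
L = (r1+r2)·wrap + 2·C·cosβ = 3·3.7510 + 2·9.5394 = 30.3317

L=30.332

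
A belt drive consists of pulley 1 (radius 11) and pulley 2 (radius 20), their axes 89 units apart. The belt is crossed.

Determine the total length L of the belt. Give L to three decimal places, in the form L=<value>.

L=286.300

crossed belt: β = asin((r1+r2)/C) = asin(31/89) = 20.3843°
wrap1 = wrap2 = π + 2β = 220.7685°
tangent length = C·cosβ = 83.4266
L = (r1+r2)·wrap + 2·C·cosβ = 31·3.8531 + 2·83.4266 = 286.3005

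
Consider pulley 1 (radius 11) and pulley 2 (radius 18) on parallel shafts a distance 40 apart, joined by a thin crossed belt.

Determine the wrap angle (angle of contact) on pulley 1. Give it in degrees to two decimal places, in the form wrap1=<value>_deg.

crossed belt: β = asin((r1+r2)/C) = asin(29/40) = 46.4688°
wrap1 = wrap2 = π + 2β = 272.9377°

wrap1=272.94_deg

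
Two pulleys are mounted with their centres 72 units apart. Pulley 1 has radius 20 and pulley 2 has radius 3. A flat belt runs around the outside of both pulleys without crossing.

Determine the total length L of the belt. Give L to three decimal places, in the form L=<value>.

open belt: β = asin((r2−r1)/C) = asin(-17/72) = -13.6571°
wrap1 = π − 2β = 207.3143°
wrap2 = π + 2β = 152.6857°
tangent length = C·cosβ = 69.9643
L = r1·wrap1 + r2·wrap2 + 2·C·cosβ = 20·3.6183 + 3·2.6649 + 2·69.9643 = 220.2895

L=220.289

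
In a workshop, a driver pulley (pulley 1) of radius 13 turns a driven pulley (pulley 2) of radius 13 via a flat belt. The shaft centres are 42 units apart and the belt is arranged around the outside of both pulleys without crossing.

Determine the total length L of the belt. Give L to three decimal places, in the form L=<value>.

open belt: β = asin((r2−r1)/C) = asin(0/42) = 0.0000°
wrap1 = π − 2β = 180.0000°
wrap2 = π + 2β = 180.0000°
tangent length = C·cosβ = 42.0000
L = r1·wrap1 + r2·wrap2 + 2·C·cosβ = 13·3.1416 + 13·3.1416 + 2·42.0000 = 165.6814

L=165.681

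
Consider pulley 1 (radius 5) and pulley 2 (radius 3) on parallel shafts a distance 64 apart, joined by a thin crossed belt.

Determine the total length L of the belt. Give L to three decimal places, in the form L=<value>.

L=154.134

crossed belt: β = asin((r1+r2)/C) = asin(8/64) = 7.1808°
wrap1 = wrap2 = π + 2β = 194.3615°
tangent length = C·cosβ = 63.4980
L = (r1+r2)·wrap + 2·C·cosβ = 8·3.3922 + 2·63.4980 = 154.1340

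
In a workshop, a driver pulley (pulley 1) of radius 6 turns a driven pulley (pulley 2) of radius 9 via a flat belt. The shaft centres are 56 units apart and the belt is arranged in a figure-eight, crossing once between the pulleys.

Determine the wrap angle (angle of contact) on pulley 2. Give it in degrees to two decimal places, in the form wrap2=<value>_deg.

wrap2=211.07_deg

crossed belt: β = asin((r1+r2)/C) = asin(15/56) = 15.5368°
wrap1 = wrap2 = π + 2β = 211.0736°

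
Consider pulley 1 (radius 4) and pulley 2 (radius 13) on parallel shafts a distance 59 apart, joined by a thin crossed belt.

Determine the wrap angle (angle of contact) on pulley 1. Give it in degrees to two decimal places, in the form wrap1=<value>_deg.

crossed belt: β = asin((r1+r2)/C) = asin(17/59) = 16.7464°
wrap1 = wrap2 = π + 2β = 213.4927°

wrap1=213.49_deg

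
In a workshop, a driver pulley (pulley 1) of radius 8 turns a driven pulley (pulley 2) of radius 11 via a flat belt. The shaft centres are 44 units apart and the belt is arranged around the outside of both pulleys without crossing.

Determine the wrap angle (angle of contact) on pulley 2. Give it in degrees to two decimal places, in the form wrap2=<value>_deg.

open belt: β = asin((r2−r1)/C) = asin(3/44) = 3.9096°
wrap1 = π − 2β = 172.1809°
wrap2 = π + 2β = 187.8191°

wrap2=187.82_deg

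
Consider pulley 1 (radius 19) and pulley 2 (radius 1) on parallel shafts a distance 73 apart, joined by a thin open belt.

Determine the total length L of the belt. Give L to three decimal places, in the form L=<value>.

L=213.293

open belt: β = asin((r2−r1)/C) = asin(-18/73) = -14.2750°
wrap1 = π − 2β = 208.5499°
wrap2 = π + 2β = 151.4501°
tangent length = C·cosβ = 70.7460
L = r1·wrap1 + r2·wrap2 + 2·C·cosβ = 19·3.6399 + 1·2.6433 + 2·70.7460 = 213.2931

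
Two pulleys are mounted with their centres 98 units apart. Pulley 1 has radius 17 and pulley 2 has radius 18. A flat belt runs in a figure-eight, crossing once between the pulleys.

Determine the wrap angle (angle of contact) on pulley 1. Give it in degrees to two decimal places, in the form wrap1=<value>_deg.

wrap1=221.85_deg

crossed belt: β = asin((r1+r2)/C) = asin(35/98) = 20.9248°
wrap1 = wrap2 = π + 2β = 221.8497°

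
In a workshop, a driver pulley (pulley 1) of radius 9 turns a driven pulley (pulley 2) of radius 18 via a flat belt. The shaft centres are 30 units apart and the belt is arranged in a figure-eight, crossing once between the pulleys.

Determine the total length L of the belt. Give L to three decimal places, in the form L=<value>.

crossed belt: β = asin((r1+r2)/C) = asin(27/30) = 64.1581°
wrap1 = wrap2 = π + 2β = 308.3161°
tangent length = C·cosβ = 13.0767
L = (r1+r2)·wrap + 2·C·cosβ = 27·5.3811 + 2·13.0767 = 171.4439

L=171.444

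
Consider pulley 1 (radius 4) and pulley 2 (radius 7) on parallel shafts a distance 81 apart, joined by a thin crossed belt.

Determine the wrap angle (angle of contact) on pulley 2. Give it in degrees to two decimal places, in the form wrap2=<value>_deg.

wrap2=195.61_deg

crossed belt: β = asin((r1+r2)/C) = asin(11/81) = 7.8050°
wrap1 = wrap2 = π + 2β = 195.6101°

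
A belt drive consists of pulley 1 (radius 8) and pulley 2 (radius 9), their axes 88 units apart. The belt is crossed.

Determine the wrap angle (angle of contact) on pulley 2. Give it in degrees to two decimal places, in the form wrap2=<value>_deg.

crossed belt: β = asin((r1+r2)/C) = asin(17/88) = 11.1385°
wrap1 = wrap2 = π + 2β = 202.2771°

wrap2=202.28_deg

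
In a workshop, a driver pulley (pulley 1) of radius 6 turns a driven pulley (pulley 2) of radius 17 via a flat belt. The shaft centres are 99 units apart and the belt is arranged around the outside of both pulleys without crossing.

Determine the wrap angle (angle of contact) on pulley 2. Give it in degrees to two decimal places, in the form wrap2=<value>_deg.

open belt: β = asin((r2−r1)/C) = asin(11/99) = 6.3794°
wrap1 = π − 2β = 167.2413°
wrap2 = π + 2β = 192.7587°

wrap2=192.76_deg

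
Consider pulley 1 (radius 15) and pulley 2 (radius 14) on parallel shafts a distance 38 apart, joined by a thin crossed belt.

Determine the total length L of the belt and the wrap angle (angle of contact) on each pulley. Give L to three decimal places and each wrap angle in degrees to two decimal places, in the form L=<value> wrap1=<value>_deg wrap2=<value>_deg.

crossed belt: β = asin((r1+r2)/C) = asin(29/38) = 49.7434°
wrap1 = wrap2 = π + 2β = 279.4868°
tangent length = C·cosβ = 24.5561
L = (r1+r2)·wrap + 2·C·cosβ = 29·4.8780 + 2·24.5561 = 190.5731

L=190.573 wrap1=279.49_deg wrap2=279.49_deg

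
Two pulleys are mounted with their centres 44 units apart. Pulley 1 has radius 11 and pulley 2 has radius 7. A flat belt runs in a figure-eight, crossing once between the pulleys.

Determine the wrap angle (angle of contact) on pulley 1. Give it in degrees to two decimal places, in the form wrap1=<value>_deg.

crossed belt: β = asin((r1+r2)/C) = asin(18/44) = 24.1477°
wrap1 = wrap2 = π + 2β = 228.2955°

wrap1=228.30_deg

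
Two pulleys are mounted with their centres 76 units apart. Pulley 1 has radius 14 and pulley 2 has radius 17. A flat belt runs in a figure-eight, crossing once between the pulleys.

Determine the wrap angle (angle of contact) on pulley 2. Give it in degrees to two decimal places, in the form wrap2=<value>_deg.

wrap2=228.15_deg

crossed belt: β = asin((r1+r2)/C) = asin(31/76) = 24.0727°
wrap1 = wrap2 = π + 2β = 228.1453°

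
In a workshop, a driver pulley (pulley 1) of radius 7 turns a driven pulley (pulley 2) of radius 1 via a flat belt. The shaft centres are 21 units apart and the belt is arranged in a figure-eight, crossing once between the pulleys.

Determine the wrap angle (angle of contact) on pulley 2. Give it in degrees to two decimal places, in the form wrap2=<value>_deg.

wrap2=224.79_deg

crossed belt: β = asin((r1+r2)/C) = asin(8/21) = 22.3927°
wrap1 = wrap2 = π + 2β = 224.7854°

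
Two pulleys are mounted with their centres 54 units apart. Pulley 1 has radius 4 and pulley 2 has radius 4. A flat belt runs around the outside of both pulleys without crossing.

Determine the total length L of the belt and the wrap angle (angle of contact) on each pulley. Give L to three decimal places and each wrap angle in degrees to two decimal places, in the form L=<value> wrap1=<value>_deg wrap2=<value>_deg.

open belt: β = asin((r2−r1)/C) = asin(0/54) = 0.0000°
wrap1 = π − 2β = 180.0000°
wrap2 = π + 2β = 180.0000°
tangent length = C·cosβ = 54.0000
L = r1·wrap1 + r2·wrap2 + 2·C·cosβ = 4·3.1416 + 4·3.1416 + 2·54.0000 = 133.1327

L=133.133 wrap1=180.00_deg wrap2=180.00_deg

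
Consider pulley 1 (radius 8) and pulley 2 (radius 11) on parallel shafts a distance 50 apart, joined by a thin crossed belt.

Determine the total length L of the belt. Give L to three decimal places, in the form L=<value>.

L=167.001

crossed belt: β = asin((r1+r2)/C) = asin(19/50) = 22.3337°
wrap1 = wrap2 = π + 2β = 224.6674°
tangent length = C·cosβ = 46.2493
L = (r1+r2)·wrap + 2·C·cosβ = 19·3.9212 + 2·46.2493 = 167.0012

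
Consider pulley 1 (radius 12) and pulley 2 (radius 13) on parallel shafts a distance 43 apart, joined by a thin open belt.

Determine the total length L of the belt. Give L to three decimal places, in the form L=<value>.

open belt: β = asin((r2−r1)/C) = asin(1/43) = 1.3326°
wrap1 = π − 2β = 177.3348°
wrap2 = π + 2β = 182.6652°
tangent length = C·cosβ = 42.9884
L = r1·wrap1 + r2·wrap2 + 2·C·cosβ = 12·3.0951 + 13·3.1881 + 2·42.9884 = 164.5631

L=164.563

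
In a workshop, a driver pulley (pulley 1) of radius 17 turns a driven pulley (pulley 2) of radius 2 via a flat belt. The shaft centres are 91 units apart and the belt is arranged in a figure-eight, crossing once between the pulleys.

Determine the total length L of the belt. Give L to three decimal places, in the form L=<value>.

crossed belt: β = asin((r1+r2)/C) = asin(19/91) = 12.0515°
wrap1 = wrap2 = π + 2β = 204.1030°
tangent length = C·cosβ = 88.9944
L = (r1+r2)·wrap + 2·C·cosβ = 19·3.5623 + 2·88.9944 = 245.6719

L=245.672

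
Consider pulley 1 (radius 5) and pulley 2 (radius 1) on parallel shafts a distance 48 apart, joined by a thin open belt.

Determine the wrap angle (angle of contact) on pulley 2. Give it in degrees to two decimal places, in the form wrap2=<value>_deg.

open belt: β = asin((r2−r1)/C) = asin(-4/48) = -4.7802°
wrap1 = π − 2β = 189.5604°
wrap2 = π + 2β = 170.4396°

wrap2=170.44_deg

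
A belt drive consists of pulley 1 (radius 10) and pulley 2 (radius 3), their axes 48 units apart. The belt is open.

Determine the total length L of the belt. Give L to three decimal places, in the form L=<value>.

open belt: β = asin((r2−r1)/C) = asin(-7/48) = -8.3855°
wrap1 = π − 2β = 196.7711°
wrap2 = π + 2β = 163.2289°
tangent length = C·cosβ = 47.4868
L = r1·wrap1 + r2·wrap2 + 2·C·cosβ = 10·3.4343 + 3·2.8489 + 2·47.4868 = 137.8634

L=137.863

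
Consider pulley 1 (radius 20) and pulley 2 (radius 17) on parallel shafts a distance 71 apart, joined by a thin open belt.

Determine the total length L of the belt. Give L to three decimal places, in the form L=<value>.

L=258.366

open belt: β = asin((r2−r1)/C) = asin(-3/71) = -2.4217°
wrap1 = π − 2β = 184.8433°
wrap2 = π + 2β = 175.1567°
tangent length = C·cosβ = 70.9366
L = r1·wrap1 + r2·wrap2 + 2·C·cosβ = 20·3.2261 + 17·3.0571 + 2·70.9366 = 258.3657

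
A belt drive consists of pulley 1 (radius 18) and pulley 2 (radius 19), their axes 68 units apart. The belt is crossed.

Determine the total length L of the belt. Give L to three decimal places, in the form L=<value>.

L=272.919

crossed belt: β = asin((r1+r2)/C) = asin(37/68) = 32.9644°
wrap1 = wrap2 = π + 2β = 245.9288°
tangent length = C·cosβ = 57.0526
L = (r1+r2)·wrap + 2·C·cosβ = 37·4.2923 + 2·57.0526 = 272.9191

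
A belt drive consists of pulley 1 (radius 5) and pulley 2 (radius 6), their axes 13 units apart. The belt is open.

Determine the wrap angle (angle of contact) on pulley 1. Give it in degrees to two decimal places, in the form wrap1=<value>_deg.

wrap1=171.18_deg

open belt: β = asin((r2−r1)/C) = asin(1/13) = 4.4117°
wrap1 = π − 2β = 171.1765°
wrap2 = π + 2β = 188.8235°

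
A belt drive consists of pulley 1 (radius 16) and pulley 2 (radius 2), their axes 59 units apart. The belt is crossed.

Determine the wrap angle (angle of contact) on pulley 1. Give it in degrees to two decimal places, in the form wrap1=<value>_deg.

crossed belt: β = asin((r1+r2)/C) = asin(18/59) = 17.7633°
wrap1 = wrap2 = π + 2β = 215.5265°

wrap1=215.53_deg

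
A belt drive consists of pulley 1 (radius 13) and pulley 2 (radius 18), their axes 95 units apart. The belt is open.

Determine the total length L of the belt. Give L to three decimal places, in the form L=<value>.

L=287.653

open belt: β = asin((r2−r1)/C) = asin(5/95) = 3.0170°
wrap1 = π − 2β = 173.9661°
wrap2 = π + 2β = 186.0339°
tangent length = C·cosβ = 94.8683
L = r1·wrap1 + r2·wrap2 + 2·C·cosβ = 13·3.0363 + 18·3.2469 + 2·94.8683 = 287.6526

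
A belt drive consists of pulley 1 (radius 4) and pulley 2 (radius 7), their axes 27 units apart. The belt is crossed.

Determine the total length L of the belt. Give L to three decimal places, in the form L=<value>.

L=93.104

crossed belt: β = asin((r1+r2)/C) = asin(11/27) = 24.0421°
wrap1 = wrap2 = π + 2β = 228.0842°
tangent length = C·cosβ = 24.6577
L = (r1+r2)·wrap + 2·C·cosβ = 11·3.9808 + 2·24.6577 = 93.1043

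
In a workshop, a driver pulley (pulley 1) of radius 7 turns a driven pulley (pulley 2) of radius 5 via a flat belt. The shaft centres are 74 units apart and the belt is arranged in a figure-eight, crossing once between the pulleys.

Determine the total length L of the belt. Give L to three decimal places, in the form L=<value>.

L=187.649

crossed belt: β = asin((r1+r2)/C) = asin(12/74) = 9.3324°
wrap1 = wrap2 = π + 2β = 198.6648°
tangent length = C·cosβ = 73.0205
L = (r1+r2)·wrap + 2·C·cosβ = 12·3.4674 + 2·73.0205 = 187.6494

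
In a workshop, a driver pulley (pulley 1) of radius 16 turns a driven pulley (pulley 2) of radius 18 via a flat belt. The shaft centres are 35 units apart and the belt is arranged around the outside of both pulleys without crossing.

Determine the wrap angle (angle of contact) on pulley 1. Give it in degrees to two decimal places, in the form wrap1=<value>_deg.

wrap1=173.45_deg

open belt: β = asin((r2−r1)/C) = asin(2/35) = 3.2758°
wrap1 = π − 2β = 173.4483°
wrap2 = π + 2β = 186.5517°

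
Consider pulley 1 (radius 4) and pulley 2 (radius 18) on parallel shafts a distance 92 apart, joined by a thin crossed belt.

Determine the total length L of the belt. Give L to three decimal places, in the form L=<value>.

crossed belt: β = asin((r1+r2)/C) = asin(22/92) = 13.8352°
wrap1 = wrap2 = π + 2β = 207.6704°
tangent length = C·cosβ = 89.3308
L = (r1+r2)·wrap + 2·C·cosβ = 22·3.6245 + 2·89.3308 = 258.4014

L=258.401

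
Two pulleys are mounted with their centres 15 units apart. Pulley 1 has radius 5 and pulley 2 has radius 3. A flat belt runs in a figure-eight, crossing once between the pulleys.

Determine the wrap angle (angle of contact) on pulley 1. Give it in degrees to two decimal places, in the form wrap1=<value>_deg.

crossed belt: β = asin((r1+r2)/C) = asin(8/15) = 32.2310°
wrap1 = wrap2 = π + 2β = 244.4619°

wrap1=244.46_deg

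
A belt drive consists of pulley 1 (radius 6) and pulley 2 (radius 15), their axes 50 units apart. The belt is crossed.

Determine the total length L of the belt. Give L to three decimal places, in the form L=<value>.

L=174.931

crossed belt: β = asin((r1+r2)/C) = asin(21/50) = 24.8346°
wrap1 = wrap2 = π + 2β = 229.6692°
tangent length = C·cosβ = 45.3762
L = (r1+r2)·wrap + 2·C·cosβ = 21·4.0085 + 2·45.3762 = 174.9306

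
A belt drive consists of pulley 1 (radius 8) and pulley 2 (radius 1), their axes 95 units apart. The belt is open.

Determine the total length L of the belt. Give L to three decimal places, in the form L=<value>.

open belt: β = asin((r2−r1)/C) = asin(-7/95) = -4.2256°
wrap1 = π − 2β = 188.4512°
wrap2 = π + 2β = 171.5488°
tangent length = C·cosβ = 94.7418
L = r1·wrap1 + r2·wrap2 + 2·C·cosβ = 8·3.2891 + 1·2.9941 + 2·94.7418 = 218.7904

L=218.790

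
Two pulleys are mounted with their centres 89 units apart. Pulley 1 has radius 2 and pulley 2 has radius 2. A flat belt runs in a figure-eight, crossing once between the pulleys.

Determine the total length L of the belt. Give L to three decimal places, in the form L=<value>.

crossed belt: β = asin((r1+r2)/C) = asin(4/89) = 2.5760°
wrap1 = wrap2 = π + 2β = 185.1519°
tangent length = C·cosβ = 88.9101
L = (r1+r2)·wrap + 2·C·cosβ = 4·3.2315 + 2·88.9101 = 190.7462

L=190.746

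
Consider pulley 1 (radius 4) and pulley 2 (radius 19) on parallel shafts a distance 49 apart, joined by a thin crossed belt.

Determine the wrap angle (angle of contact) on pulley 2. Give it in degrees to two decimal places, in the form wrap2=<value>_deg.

wrap2=235.99_deg

crossed belt: β = asin((r1+r2)/C) = asin(23/49) = 27.9946°
wrap1 = wrap2 = π + 2β = 235.9891°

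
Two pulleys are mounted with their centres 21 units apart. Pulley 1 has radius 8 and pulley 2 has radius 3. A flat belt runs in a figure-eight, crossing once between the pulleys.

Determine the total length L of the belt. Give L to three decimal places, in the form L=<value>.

L=82.464

crossed belt: β = asin((r1+r2)/C) = asin(11/21) = 31.5881°
wrap1 = wrap2 = π + 2β = 243.1763°
tangent length = C·cosβ = 17.8885
L = (r1+r2)·wrap + 2·C·cosβ = 11·4.2442 + 2·17.8885 = 82.4636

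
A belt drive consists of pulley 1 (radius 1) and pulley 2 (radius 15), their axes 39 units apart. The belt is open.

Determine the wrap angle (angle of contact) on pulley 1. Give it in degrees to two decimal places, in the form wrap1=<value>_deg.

open belt: β = asin((r2−r1)/C) = asin(14/39) = 21.0372°
wrap1 = π − 2β = 137.9256°
wrap2 = π + 2β = 222.0744°

wrap1=137.93_deg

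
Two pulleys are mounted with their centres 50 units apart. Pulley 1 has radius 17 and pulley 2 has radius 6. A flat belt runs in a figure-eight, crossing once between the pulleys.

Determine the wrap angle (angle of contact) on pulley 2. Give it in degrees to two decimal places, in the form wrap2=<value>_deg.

wrap2=234.77_deg

crossed belt: β = asin((r1+r2)/C) = asin(23/50) = 27.3871°
wrap1 = wrap2 = π + 2β = 234.7742°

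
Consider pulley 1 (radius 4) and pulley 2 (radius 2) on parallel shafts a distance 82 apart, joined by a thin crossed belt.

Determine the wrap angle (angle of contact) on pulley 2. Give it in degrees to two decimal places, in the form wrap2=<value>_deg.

crossed belt: β = asin((r1+r2)/C) = asin(6/82) = 4.1961°
wrap1 = wrap2 = π + 2β = 188.3922°

wrap2=188.39_deg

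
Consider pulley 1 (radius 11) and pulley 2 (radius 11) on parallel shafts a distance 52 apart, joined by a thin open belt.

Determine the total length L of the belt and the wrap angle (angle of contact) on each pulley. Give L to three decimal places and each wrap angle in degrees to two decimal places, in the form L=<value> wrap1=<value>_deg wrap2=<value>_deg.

L=173.115 wrap1=180.00_deg wrap2=180.00_deg

open belt: β = asin((r2−r1)/C) = asin(0/52) = 0.0000°
wrap1 = π − 2β = 180.0000°
wrap2 = π + 2β = 180.0000°
tangent length = C·cosβ = 52.0000
L = r1·wrap1 + r2·wrap2 + 2·C·cosβ = 11·3.1416 + 11·3.1416 + 2·52.0000 = 173.1150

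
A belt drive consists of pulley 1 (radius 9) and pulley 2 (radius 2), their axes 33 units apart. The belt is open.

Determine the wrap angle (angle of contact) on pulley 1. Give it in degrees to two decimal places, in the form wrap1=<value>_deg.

wrap1=204.49_deg

open belt: β = asin((r2−r1)/C) = asin(-7/33) = -12.2467°
wrap1 = π − 2β = 204.4934°
wrap2 = π + 2β = 155.5066°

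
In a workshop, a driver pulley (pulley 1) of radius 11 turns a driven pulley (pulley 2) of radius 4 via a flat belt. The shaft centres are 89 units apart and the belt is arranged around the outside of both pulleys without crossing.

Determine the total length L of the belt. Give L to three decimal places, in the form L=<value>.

L=225.675

open belt: β = asin((r2−r1)/C) = asin(-7/89) = -4.5111°
wrap1 = π − 2β = 189.0221°
wrap2 = π + 2β = 170.9779°
tangent length = C·cosβ = 88.7243
L = r1·wrap1 + r2·wrap2 + 2·C·cosβ = 11·3.2991 + 4·2.9841 + 2·88.7243 = 225.6747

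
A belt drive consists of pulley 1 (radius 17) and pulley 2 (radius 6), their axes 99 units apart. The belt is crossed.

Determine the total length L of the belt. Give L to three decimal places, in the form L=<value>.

crossed belt: β = asin((r1+r2)/C) = asin(23/99) = 13.4339°
wrap1 = wrap2 = π + 2β = 206.8678°
tangent length = C·cosβ = 96.2912
L = (r1+r2)·wrap + 2·C·cosβ = 23·3.6105 + 2·96.2912 = 275.6245

L=275.624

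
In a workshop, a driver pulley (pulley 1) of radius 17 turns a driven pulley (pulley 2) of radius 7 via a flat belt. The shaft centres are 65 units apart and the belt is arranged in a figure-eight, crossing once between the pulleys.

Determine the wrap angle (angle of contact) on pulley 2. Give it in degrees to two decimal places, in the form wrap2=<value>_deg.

wrap2=223.34_deg

crossed belt: β = asin((r1+r2)/C) = asin(24/65) = 21.6682°
wrap1 = wrap2 = π + 2β = 223.3364°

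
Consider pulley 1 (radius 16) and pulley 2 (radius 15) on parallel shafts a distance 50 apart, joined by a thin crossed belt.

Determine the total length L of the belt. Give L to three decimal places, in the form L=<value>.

L=217.312

crossed belt: β = asin((r1+r2)/C) = asin(31/50) = 38.3161°
wrap1 = wrap2 = π + 2β = 256.6323°
tangent length = C·cosβ = 39.2301
L = (r1+r2)·wrap + 2·C·cosβ = 31·4.4791 + 2·39.2301 = 217.3116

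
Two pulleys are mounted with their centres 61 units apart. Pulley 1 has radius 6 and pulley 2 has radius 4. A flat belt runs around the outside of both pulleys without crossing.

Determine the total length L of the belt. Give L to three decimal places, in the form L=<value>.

open belt: β = asin((r2−r1)/C) = asin(-2/61) = -1.8789°
wrap1 = π − 2β = 183.7578°
wrap2 = π + 2β = 176.2422°
tangent length = C·cosβ = 60.9672
L = r1·wrap1 + r2·wrap2 + 2·C·cosβ = 6·3.2072 + 4·3.0760 + 2·60.9672 = 153.4815

L=153.482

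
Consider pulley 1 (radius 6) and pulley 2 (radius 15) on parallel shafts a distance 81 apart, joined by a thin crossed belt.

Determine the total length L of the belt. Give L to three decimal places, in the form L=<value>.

L=233.449

crossed belt: β = asin((r1+r2)/C) = asin(21/81) = 15.0261°
wrap1 = wrap2 = π + 2β = 210.0522°
tangent length = C·cosβ = 78.2304
L = (r1+r2)·wrap + 2·C·cosβ = 21·3.6661 + 2·78.2304 = 233.4490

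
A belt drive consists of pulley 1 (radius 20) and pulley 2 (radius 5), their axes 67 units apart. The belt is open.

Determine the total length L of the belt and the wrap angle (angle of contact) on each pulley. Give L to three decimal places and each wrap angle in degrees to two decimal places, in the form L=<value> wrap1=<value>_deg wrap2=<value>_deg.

L=215.912 wrap1=205.87_deg wrap2=154.13_deg

open belt: β = asin((r2−r1)/C) = asin(-15/67) = -12.9371°
wrap1 = π − 2β = 205.8741°
wrap2 = π + 2β = 154.1259°
tangent length = C·cosβ = 65.2993
L = r1·wrap1 + r2·wrap2 + 2·C·cosβ = 20·3.5932 + 5·2.6900 + 2·65.2993 = 215.9123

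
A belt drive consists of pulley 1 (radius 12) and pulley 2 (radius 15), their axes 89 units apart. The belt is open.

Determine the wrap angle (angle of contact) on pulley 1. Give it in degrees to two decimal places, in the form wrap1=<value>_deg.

open belt: β = asin((r2−r1)/C) = asin(3/89) = 1.9317°
wrap1 = π − 2β = 176.1366°
wrap2 = π + 2β = 183.8634°

wrap1=176.14_deg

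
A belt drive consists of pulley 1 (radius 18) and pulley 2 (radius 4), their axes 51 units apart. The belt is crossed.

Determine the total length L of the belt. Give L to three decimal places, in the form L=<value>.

L=180.761

crossed belt: β = asin((r1+r2)/C) = asin(22/51) = 25.5547°
wrap1 = wrap2 = π + 2β = 231.1094°
tangent length = C·cosβ = 46.0109
L = (r1+r2)·wrap + 2·C·cosβ = 22·4.0336 + 2·46.0109 = 180.7614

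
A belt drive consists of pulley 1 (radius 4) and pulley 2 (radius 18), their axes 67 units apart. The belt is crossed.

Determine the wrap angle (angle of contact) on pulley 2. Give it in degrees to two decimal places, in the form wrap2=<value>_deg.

crossed belt: β = asin((r1+r2)/C) = asin(22/67) = 19.1692°
wrap1 = wrap2 = π + 2β = 218.3383°

wrap2=218.34_deg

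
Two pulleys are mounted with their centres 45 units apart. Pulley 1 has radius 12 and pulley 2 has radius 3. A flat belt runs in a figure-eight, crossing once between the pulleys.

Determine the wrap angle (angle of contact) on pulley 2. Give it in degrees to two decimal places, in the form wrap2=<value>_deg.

crossed belt: β = asin((r1+r2)/C) = asin(15/45) = 19.4712°
wrap1 = wrap2 = π + 2β = 218.9424°

wrap2=218.94_deg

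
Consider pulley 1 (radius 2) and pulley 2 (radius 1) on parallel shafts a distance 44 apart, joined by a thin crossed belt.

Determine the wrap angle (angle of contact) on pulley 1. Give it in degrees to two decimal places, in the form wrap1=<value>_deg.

crossed belt: β = asin((r1+r2)/C) = asin(3/44) = 3.9096°
wrap1 = wrap2 = π + 2β = 187.8191°

wrap1=187.82_deg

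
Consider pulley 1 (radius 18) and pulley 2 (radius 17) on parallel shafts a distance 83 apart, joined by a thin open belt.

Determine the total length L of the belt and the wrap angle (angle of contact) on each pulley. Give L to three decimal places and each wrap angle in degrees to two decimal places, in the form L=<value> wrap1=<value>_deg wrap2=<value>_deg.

open belt: β = asin((r2−r1)/C) = asin(-1/83) = -0.6903°
wrap1 = π − 2β = 181.3807°
wrap2 = π + 2β = 178.6193°
tangent length = C·cosβ = 82.9940
L = r1·wrap1 + r2·wrap2 + 2·C·cosβ = 18·3.1657 + 17·3.1175 + 2·82.9940 = 275.9678

L=275.968 wrap1=181.38_deg wrap2=178.62_deg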